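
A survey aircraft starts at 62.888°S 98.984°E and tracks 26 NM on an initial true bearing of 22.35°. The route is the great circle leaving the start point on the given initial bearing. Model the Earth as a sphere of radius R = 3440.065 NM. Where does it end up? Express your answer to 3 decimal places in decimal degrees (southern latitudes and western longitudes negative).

latitude -62.487°, longitude 99.340°

Angular distance δ = d/R = 26 / 3440.065 = 0.007558 rad.
Converting: φ₁ = -1.097603 rad, θ = 0.390081 rad.
Applying the spherical law of cosines for sides, sin φ₂ = sin φ₁ cos δ + cos φ₁ sin δ cos θ = -0.886906, so φ₂ = -62.487°.
Δλ = atan2( sin θ sin δ cos φ₁ , cos δ − sin φ₁ sin φ₂ ) = atan2(0.001310, 0.210521) = 0.006222 rad = 0.356°.
Hence λ₂ = 98.984° + 0.356° = 99.340°.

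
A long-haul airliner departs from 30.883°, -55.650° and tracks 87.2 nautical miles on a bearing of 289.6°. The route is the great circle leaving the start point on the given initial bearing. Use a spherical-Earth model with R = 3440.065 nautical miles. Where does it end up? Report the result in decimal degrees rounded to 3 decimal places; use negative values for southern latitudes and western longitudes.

Central angle δ = d/R = 0.025348 rad.
Converting: φ₁ = 0.539010 rad, θ = 5.054474 rad.
sin φ₂ = sin φ₁ cos δ + cos φ₁ sin δ cos θ = (0.513287)(0.999679) + (0.858217)(0.025346)(0.335452) = 0.520419
φ₂ = asin(0.520419) = 0.547341 rad = 31.360°.
Then Δλ = atan2(-0.020492, 0.732555) = -0.027966 rad, from sin θ sin δ cos φ₁ over cos δ − sin φ₁ sin φ₂.
λ₂ = λ₁ + Δλ = -57.252°.

latitude 31.360°, longitude -57.252°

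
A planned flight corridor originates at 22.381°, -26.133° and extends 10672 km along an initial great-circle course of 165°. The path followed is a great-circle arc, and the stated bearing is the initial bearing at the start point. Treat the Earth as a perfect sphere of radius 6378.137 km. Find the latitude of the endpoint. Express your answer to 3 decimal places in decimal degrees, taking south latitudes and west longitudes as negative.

Angular distance δ = d/R = 10672 / 6378.137 = 1.673216 rad.
Start latitude φ₁ = 0.390622 rad; initial bearing θ = 2.879793 rad.
sin φ₂ = sin φ₁ cos δ + cos φ₁ sin δ cos θ = (0.380764)(-0.102241) + (0.924672)(0.994760)(-0.965926) = -0.927414
φ₂ = asin(-0.927414) = -1.187439 rad = -68.035°.
Δλ = atan2( sin θ sin δ cos φ₁ , cos δ − sin φ₁ sin φ₂ ) = atan2(0.238069, 0.250885) = 0.759192 rad = 43.499°.
Hence λ₂ = -26.133° + 43.499° = 17.366°.

latitude -68.035°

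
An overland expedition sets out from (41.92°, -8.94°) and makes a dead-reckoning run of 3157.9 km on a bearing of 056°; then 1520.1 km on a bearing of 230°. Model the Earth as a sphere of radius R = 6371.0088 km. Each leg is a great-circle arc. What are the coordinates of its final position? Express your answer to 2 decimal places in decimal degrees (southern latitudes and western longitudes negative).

latitude 42.02°, longitude 16.54°

Apply the spherical direct solution leg by leg, carrying full precision between legs.
Leg 1: from (41.92°, -8.94°), δ = 3157.9/6371.0088 = 0.495667 rad, θ = 56° → φ = 51.77°, λ = 30.65°.
Leg 2: from (51.77°, 30.65°), δ = 1520.1/6371.0088 = 0.238596 rad, θ = 230° → φ = 42.02°, λ = 16.54°.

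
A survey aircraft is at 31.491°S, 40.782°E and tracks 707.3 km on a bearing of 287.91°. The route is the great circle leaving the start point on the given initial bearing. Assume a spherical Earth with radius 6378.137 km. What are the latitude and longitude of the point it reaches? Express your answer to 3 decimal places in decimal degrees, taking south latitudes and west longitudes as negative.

The arc subtends δ = 707.3/6378.137 = 0.110894 rad at the centre.
Start latitude φ₁ = -0.549622 rad; initial bearing θ = 5.024977 rad.
Destination latitude: φ₂ = arcsin( sin φ₁ cos δ + cos φ₁ sin δ cos θ ) = arcsin(-0.490136) = -29.349°.
Δλ = atan2( sin θ sin δ cos φ₁ , cos δ − sin φ₁ sin φ₂ ) = atan2(-0.089795, 0.737828) = -0.121107 rad = -6.939°.
Hence λ₂ = 40.782° + -6.939° = 33.843°.

latitude -29.349°, longitude 33.843°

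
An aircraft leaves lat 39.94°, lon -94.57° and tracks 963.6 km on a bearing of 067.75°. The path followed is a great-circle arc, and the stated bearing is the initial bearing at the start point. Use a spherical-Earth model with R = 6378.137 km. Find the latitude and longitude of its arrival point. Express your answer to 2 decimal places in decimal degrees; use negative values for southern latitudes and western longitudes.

latitude 42.72°, longitude -83.64°

Central angle δ = d/R = 0.151079 rad.
With φ₁ = 39.94° = 0.697085 rad and θ = 67.75° = 1.182461 rad:
Applying the spherical law of cosines for sides, sin φ₂ = sin φ₁ cos δ + cos φ₁ sin δ cos θ = 0.678366, so φ₂ = 42.72°.
Then Δλ = atan2(0.106802, 0.553108) = 0.190747 rad, from sin θ sin δ cos φ₁ over cos δ − sin φ₁ sin φ₂.
Hence λ₂ = -94.57° + 10.93° = -83.64°.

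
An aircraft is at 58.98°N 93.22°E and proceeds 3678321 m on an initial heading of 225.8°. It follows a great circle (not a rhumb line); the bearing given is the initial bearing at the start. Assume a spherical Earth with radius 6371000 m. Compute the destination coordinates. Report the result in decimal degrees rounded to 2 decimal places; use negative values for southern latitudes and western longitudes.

The arc subtends δ = 3678321/6371000 = 0.577354 rad at the centre.
Start latitude φ₁ = 1.029395 rad; initial bearing θ = 3.940953 rad.
Destination latitude: φ₂ = arcsin( sin φ₁ cos δ + cos φ₁ sin δ cos θ ) = arcsin(0.521983) = 31.47°.
Then Δλ = atan2(-0.201649, 0.390577) = -0.476591 rad, from sin θ sin δ cos φ₁ over cos δ − sin φ₁ sin φ₂.
λ₂ = 93.22° + -27.31° = 65.91°.

latitude 31.47°, longitude 65.91°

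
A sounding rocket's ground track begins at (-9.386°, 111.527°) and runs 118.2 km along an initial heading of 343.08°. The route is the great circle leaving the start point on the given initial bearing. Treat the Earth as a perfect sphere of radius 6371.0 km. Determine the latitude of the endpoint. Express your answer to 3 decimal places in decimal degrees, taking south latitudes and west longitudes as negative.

latitude -8.369°

The arc subtends δ = 118.2/6371 = 0.018553 rad at the centre.
Converting: φ₁ = -0.163817 rad, θ = 5.987876 rad.
Destination latitude: φ₂ = arcsin( sin φ₁ cos δ + cos φ₁ sin δ cos θ ) = arcsin(-0.145546) = -8.369°.
For the longitude increment, Δλ = atan2( sin θ sin δ cos φ₁, cos δ − sin φ₁ sin φ₂ ) = atan2(-0.005327, 0.976092) = -0.313°.
λ₂ = 111.527° + -0.313° = 111.214°.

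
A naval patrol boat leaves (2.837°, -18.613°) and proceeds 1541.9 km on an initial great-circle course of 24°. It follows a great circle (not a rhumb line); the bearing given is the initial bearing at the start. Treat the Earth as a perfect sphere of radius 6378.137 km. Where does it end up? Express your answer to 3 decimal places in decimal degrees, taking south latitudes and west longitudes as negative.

The arc subtends δ = 1541.9/6378.137 = 0.241748 rad at the centre.
Start latitude φ₁ = 0.049515 rad; initial bearing θ = 0.418879 rad.
sin φ₂ = sin φ₁ cos δ + cos φ₁ sin δ cos θ = (0.049495)(0.970921) + (0.998774)(0.239400)(0.913545) = 0.266490
φ₂ = asin(0.266490) = 0.269750 rad = 15.456°.
Then Δλ = atan2(0.097253, 0.957731) = 0.101199 rad, from sin θ sin δ cos φ₁ over cos δ − sin φ₁ sin φ₂.
Hence λ₂ = -18.613° + 5.798° = -12.815°.

latitude 15.456°, longitude -12.815°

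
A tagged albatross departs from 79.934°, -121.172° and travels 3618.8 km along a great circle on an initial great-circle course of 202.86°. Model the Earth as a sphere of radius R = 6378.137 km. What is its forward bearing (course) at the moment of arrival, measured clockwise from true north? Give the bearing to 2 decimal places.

The arc subtends δ = 3618.8/6378.137 = 0.567376 rad at the centre.
With φ₁ = 79.934° = 1.395111 rad and θ = 202.86° = 3.540575 rad:
Destination latitude: φ₂ = arcsin( sin φ₁ cos δ + cos φ₁ sin δ cos θ ) = arcsin(0.743779) = 48.054°.
Δλ = atan2( sin θ sin δ cos φ₁ , cos δ − sin φ₁ sin φ₂ ) = atan2(-0.036491, 0.110984) = -0.317658 rad = -18.200°.
Hence λ₂ = -121.172° + -18.200° = -139.372°.
The forward bearing on arrival equals the back-azimuth from the destination plus 180°.
Back-azimuth from P₂ (48.05°, -139.37°) to P₁ (79.93°, -121.17°), with Δλ' = λ₁ − λ₂ = 18.20°: atan2( sin Δλ' cos φ₁ , cos φ₂ sin φ₁ − sin φ₂ cos φ₁ cos Δλ' ) = 5.83°.
Final bearing = (5.83° + 180°) mod 360° = 185.83°.

final bearing 185.83°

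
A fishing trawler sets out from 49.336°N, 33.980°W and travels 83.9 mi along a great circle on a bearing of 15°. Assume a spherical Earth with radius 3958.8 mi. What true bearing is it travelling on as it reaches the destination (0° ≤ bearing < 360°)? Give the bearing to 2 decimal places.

final bearing 15.38°

δ = 83.9/3958.8 = 0.021193 rad (1.2143°).
With φ₁ = 49.336° = 0.861076 rad and θ = 15° = 0.261799 rad:
Applying the spherical law of cosines for sides, sin φ₂ = sin φ₁ cos δ + cos φ₁ sin δ cos θ = 0.771712, so φ₂ = 50.508°.
Δλ = atan2( sin θ sin δ cos φ₁ , cos δ − sin φ₁ sin φ₂ ) = atan2(0.003574, 0.414398) = 0.008624 rad = 0.494°.
Hence λ₂ = -33.980° + 0.494° = -33.486°.
The forward bearing on arrival equals the back-azimuth from the destination plus 180°.
Back-azimuth from P₂ (50.51°, -33.49°) to P₁ (49.34°, -33.98°), with Δλ' = λ₁ − λ₂ = -0.49°: atan2( sin Δλ' cos φ₁ , cos φ₂ sin φ₁ − sin φ₂ cos φ₁ cos Δλ' ) = 195.38°.
Final bearing = (195.38° + 180°) mod 360° = 15.38°.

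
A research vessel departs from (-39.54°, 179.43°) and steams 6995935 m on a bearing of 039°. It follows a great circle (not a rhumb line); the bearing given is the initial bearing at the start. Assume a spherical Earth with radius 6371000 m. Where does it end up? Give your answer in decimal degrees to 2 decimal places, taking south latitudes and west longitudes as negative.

latitude 14.11°, longitude -145.28°

δ = 6995935/6371000 = 1.098091 rad (62.9160°).
Start latitude φ₁ = -0.690103 rad; initial bearing θ = 0.680678 rad.
Applying the spherical law of cosines for sides, sin φ₂ = sin φ₁ cos δ + cos φ₁ sin δ cos θ = 0.243748, so φ₂ = 14.11°.
Then Δλ = atan2(0.432099, 0.610471) = 0.615950 rad, from sin θ sin δ cos φ₁ over cos δ − sin φ₁ sin φ₂.
λ₂ = 179.43° + 35.29° = 214.72°, normalized to (−180°, 180°] → -145.28°.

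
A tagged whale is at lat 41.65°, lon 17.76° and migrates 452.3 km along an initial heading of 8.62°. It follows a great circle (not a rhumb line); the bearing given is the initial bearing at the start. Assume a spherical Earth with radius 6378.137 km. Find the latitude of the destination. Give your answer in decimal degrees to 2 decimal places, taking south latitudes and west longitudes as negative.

The arc subtends δ = 452.3/6378.137 = 0.070914 rad at the centre.
With φ₁ = 41.65° = 0.726930 rad and θ = 8.62° = 0.150447 rad:
sin φ₂ = sin φ₁ cos δ + cos φ₁ sin δ cos θ = (0.664579)(0.997487) + (0.747218)(0.070855)(0.988704) = 0.715254
φ₂ = asin(0.715254) = 0.796988 rad = 45.66°.
For the longitude increment, Δλ = atan2( sin θ sin δ cos φ₁, cos δ − sin φ₁ sin φ₂ ) = atan2(0.007935, 0.522144) = 0.87°.
Hence λ₂ = 17.76° + 0.87° = 18.63°.

latitude 45.66°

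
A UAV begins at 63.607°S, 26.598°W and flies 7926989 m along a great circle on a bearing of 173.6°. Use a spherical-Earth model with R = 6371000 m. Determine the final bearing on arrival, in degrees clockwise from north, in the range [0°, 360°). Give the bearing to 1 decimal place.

final bearing 4.0°

The arc subtends δ = 7926989/6371000 = 1.244230 rad at the centre.
With φ₁ = -63.607° = -1.110152 rad and θ = 173.6° = 3.029892 rad:
Destination latitude: φ₂ = arcsin( sin φ₁ cos δ + cos φ₁ sin δ cos θ ) = arcsin(-0.705764) = -44.891°.
For the longitude increment, Δλ = atan2( sin θ sin δ cos φ₁, cos δ − sin φ₁ sin φ₂ ) = atan2(0.046932, -0.311406) = 171.429°.
Hence λ₂ = -26.598° + 171.429° = 144.831°.
The forward bearing on arrival equals the back-azimuth from the destination plus 180°.
Back-azimuth from P₂ (-44.9°, 144.8°) to P₁ (-63.6°, -26.6°), with Δλ' = λ₁ − λ₂ = -171.4°: atan2( sin Δλ' cos φ₁ , cos φ₂ sin φ₁ − sin φ₂ cos φ₁ cos Δλ' ) = 184.0°.
Final bearing = (184.0° + 180°) mod 360° = 4.0°.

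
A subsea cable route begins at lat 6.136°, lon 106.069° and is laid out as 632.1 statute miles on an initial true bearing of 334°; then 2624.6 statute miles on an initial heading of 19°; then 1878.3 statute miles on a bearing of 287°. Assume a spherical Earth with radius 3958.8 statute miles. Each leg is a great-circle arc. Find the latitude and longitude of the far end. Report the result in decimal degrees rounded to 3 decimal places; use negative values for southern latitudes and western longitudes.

Apply the spherical direct solution leg by leg, carrying full precision between legs.
Leg 1: from (6.136°, 106.069°), δ = 632.1/3958.8 = 0.159670 rad, θ = 334° → φ = 14.336°, λ = 101.944°.
Leg 2: from (14.336°, 101.944°), δ = 2624.6/3958.8 = 0.662979 rad, θ = 19° → φ = 49.374°, λ = 119.867°.
Leg 3: from (49.374°, 119.867°), δ = 1878.3/3958.8 = 0.474462 rad, θ = 287° → φ = 49.650°, λ = 77.428°.

latitude 49.650°, longitude 77.428°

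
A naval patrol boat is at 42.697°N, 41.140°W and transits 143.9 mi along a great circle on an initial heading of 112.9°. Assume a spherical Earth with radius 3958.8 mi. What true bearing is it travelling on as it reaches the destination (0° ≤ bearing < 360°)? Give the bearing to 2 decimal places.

final bearing 114.63°

Central angle δ = d/R = 0.036349 rad.
Start latitude φ₁ = 0.745203 rad; initial bearing θ = 1.970477 rad.
Destination latitude: φ₂ = arcsin( sin φ₁ cos δ + cos φ₁ sin δ cos θ ) = arcsin(0.667280) = 41.857°.
Δλ = atan2( sin θ sin δ cos φ₁ , cos δ − sin φ₁ sin φ₂ ) = atan2(0.024604, 0.546843) = 0.044963 rad = 2.576°.
λ₂ = -41.140° + 2.576° = -38.564°.
The forward bearing on arrival equals the back-azimuth from the destination plus 180°.
Back-azimuth from P₂ (41.86°, -38.56°) to P₁ (42.70°, -41.14°), with Δλ' = λ₁ − λ₂ = -2.58°: atan2( sin Δλ' cos φ₁ , cos φ₂ sin φ₁ − sin φ₂ cos φ₁ cos Δλ' ) = 294.63°.
Final bearing = (294.63° + 180°) mod 360° = 114.63°.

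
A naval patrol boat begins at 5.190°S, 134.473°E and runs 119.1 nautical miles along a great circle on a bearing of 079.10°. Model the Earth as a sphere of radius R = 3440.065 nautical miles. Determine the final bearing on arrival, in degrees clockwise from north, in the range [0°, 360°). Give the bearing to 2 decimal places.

δ = 119.1/3440.065 = 0.034621 rad (1.9837°).
With φ₁ = -5.190° = -0.090583 rad and θ = 79.1° = 1.380555 rad:
sin φ₂ = sin φ₁ cos δ + cos φ₁ sin δ cos θ = (-0.090459)(0.999401) + (0.995900)(0.034615)(0.189095) = -0.083886
φ₂ = asin(-0.083886) = -0.083985 rad = -4.812°.
Then Δλ = atan2(0.033851, 0.991813) = 0.034117 rad, from sin θ sin δ cos φ₁ over cos δ − sin φ₁ sin φ₂.
λ₂ = λ₁ + Δλ = 136.428°.
The forward bearing on arrival equals the back-azimuth from the destination plus 180°.
Back-azimuth from P₂ (-4.81°, 136.43°) to P₁ (-5.19°, 134.47°), with Δλ' = λ₁ − λ₂ = -1.95°: atan2( sin Δλ' cos φ₁ , cos φ₂ sin φ₁ − sin φ₂ cos φ₁ cos Δλ' ) = 258.93°.
Final bearing = (258.93° + 180°) mod 360° = 78.93°.

final bearing 78.93°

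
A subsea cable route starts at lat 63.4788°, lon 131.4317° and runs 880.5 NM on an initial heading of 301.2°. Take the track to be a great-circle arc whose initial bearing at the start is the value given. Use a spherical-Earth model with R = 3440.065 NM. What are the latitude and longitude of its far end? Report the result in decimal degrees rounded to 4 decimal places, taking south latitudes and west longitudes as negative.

latitude 67.5452°, longitude 96.8935°

Central angle δ = d/R = 0.255954 rad.
Start latitude φ₁ = 1.107914 rad; initial bearing θ = 5.256932 rad.
sin φ₂ = sin φ₁ cos δ + cos φ₁ sin δ cos θ = (0.894769)(0.967422) + (0.446529)(0.253169)(0.518027) = 0.924181
φ₂ = asin(0.924181) = 1.178886 rad = 67.5452°.
Then Δλ = atan2(-0.096697, 0.140493) = -0.602806 rad, from sin θ sin δ cos φ₁ over cos δ − sin φ₁ sin φ₂.
λ₂ = 131.4317° + -34.5382° = 96.8935°.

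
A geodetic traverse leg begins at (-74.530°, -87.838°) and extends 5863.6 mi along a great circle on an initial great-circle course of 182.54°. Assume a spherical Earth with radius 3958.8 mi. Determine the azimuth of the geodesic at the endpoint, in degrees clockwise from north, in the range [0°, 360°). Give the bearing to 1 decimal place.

The arc subtends δ = 5863.6/3958.8 = 1.481156 rad at the centre.
With φ₁ = -74.530° = -1.300794 rad and θ = 182.54° = 3.185924 rad:
sin φ₂ = sin φ₁ cos δ + cos φ₁ sin δ cos θ = (-0.963770)(0.089520) + (0.266734)(0.995985)(-0.999018) = -0.351679
φ₂ = asin(-0.351679) = -0.359364 rad = -20.590°.
Δλ = atan2( sin θ sin δ cos φ₁ , cos δ − sin φ₁ sin φ₂ ) = atan2(-0.011773, -0.249417) = -3.094424 rad = -177.297°.
λ₂ = -87.838° + -177.297° = -265.135°, normalized to (−180°, 180°] → 94.865°.
The forward bearing on arrival equals the back-azimuth from the destination plus 180°.
Back-azimuth from P₂ (-20.6°, 94.9°) to P₁ (-74.5°, -87.8°), with Δλ' = λ₁ − λ₂ = -182.7°: atan2( sin Δλ' cos φ₁ , cos φ₂ sin φ₁ − sin φ₂ cos φ₁ cos Δλ' ) = 179.3°.
Final bearing = (179.3° + 180°) mod 360° = 359.3°.

final bearing 359.3°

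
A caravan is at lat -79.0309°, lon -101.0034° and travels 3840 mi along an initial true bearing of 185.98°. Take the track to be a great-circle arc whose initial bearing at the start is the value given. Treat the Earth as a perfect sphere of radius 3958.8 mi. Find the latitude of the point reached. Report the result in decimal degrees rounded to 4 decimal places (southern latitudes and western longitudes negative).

Angular distance δ = d/R = 3840 / 3958.8 = 0.969991 rad.
Start latitude φ₁ = -1.379349 rad; initial bearing θ = 3.245963 rad.
sin φ₂ = sin φ₁ cos δ + cos φ₁ sin δ cos θ = (-0.981730)(0.565307) + (0.190280)(0.824881)(-0.994558) = -0.711083
φ₂ = asin(-0.711083) = -0.791037 rad = -45.3231°.
Δλ = atan2( sin θ sin δ cos φ₁ , cos δ − sin φ₁ sin φ₂ ) = atan2(-0.016352, -0.132784) = -3.019062 rad = -172.9795°.
λ₂ = -101.0034° + -172.9795° = -273.9829°, normalized to (−180°, 180°] → 86.0171°.

latitude -45.3231°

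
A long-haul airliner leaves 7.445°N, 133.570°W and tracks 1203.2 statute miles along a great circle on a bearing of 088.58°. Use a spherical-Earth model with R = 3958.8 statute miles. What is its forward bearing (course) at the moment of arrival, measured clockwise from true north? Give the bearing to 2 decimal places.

The arc subtends δ = 1203.2/3958.8 = 0.303930 rad at the centre.
Start latitude φ₁ = 0.129940 rad; initial bearing θ = 1.546013 rad.
Destination latitude: φ₂ = arcsin( sin φ₁ cos δ + cos φ₁ sin δ cos θ ) = arcsin(0.130990) = 7.527°.
Then Δλ = atan2(0.296659, 0.937195) = 0.306560 rad, from sin θ sin δ cos φ₁ over cos δ − sin φ₁ sin φ₂.
λ₂ = -133.570° + 17.565° = -116.005°.
The forward bearing on arrival equals the back-azimuth from the destination plus 180°.
Back-azimuth from P₂ (7.53°, -116.01°) to P₁ (7.45°, -133.57°), with Δλ' = λ₁ − λ₂ = -17.56°: atan2( sin Δλ' cos φ₁ , cos φ₂ sin φ₁ − sin φ₂ cos φ₁ cos Δλ' ) = 270.89°.
Final bearing = (270.89° + 180°) mod 360° = 90.89°.

final bearing 90.89°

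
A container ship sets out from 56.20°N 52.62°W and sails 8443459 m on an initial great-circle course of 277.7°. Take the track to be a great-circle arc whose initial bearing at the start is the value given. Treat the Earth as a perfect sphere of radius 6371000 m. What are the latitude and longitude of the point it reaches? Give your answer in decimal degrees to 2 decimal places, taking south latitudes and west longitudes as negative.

δ = 8443459/6371000 = 1.325296 rad (75.9339°).
With φ₁ = 56.20° = 0.980875 rad and θ = 277.7° = 4.846779 rad:
sin φ₂ = sin φ₁ cos δ + cos φ₁ sin δ cos θ = (0.830984)(0.243042) + (0.556296)(0.970016)(0.133986) = 0.274265
φ₂ = asin(0.274265) = 0.277825 rad = 15.92°.
For the longitude increment, Δλ = atan2( sin θ sin δ cos φ₁, cos δ − sin φ₁ sin φ₂ ) = atan2(-0.534750, 0.015132) = -88.38°.
λ₂ = -52.62° + -88.38° = -141.00°.

latitude 15.92°, longitude -141.00°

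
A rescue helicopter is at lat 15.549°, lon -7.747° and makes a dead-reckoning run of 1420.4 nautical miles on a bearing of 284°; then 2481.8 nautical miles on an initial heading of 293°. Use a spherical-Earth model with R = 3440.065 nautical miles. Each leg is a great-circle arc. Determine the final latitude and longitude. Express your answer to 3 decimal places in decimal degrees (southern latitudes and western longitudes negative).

Apply the spherical direct solution leg by leg, carrying full precision between legs.
Leg 1: from (15.549°, -7.747°), δ = 1420.4/3440.065 = 0.412899 rad, θ = 284° → φ = 19.819°, λ = -32.195°.
Leg 2: from (19.819°, -32.195°), δ = 2481.8/3440.065 = 0.721440 rad, θ = 293° → φ = 29.826°, λ = -76.685°.

latitude 29.826°, longitude -76.685°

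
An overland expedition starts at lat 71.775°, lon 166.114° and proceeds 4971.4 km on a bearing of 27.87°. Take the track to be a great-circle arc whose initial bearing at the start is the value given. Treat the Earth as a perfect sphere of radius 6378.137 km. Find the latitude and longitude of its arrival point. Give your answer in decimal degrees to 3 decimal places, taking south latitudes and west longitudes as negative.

Central angle δ = d/R = 0.779444 rad.
Start latitude φ₁ = 1.252710 rad; initial bearing θ = 0.486423 rad.
sin φ₂ = sin φ₁ cos δ + cos φ₁ sin δ cos θ = (0.949836)(0.711305) + (0.312749)(0.702884)(0.884011) = 0.869951
φ₂ = asin(0.869951) = 1.055104 rad = 60.453°.
Δλ = atan2( sin θ sin δ cos φ₁ , cos δ − sin φ₁ sin φ₂ ) = atan2(0.102762, -0.115006) = 2.412363 rad = 138.218°.
λ₂ = 166.114° + 138.218° = 304.332°, normalized to (−180°, 180°] → -55.668°.

latitude 60.453°, longitude -55.668°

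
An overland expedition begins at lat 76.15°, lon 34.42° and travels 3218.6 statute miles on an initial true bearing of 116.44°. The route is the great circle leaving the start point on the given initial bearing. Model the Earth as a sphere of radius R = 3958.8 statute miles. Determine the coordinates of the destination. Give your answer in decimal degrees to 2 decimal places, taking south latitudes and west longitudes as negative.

latitude 36.15°, longitude 88.07°

Angular distance δ = d/R = 3218.6 / 3958.8 = 0.813024 rad.
With φ₁ = 76.15° = 1.329068 rad and θ = 116.44° = 2.032261 rad:
sin φ₂ = sin φ₁ cos δ + cos φ₁ sin δ cos θ = (0.970926)(0.687305) + (0.239381)(0.726369)(-0.445260) = 0.589901
φ₂ = asin(0.589901) = 0.630936 rad = 36.15°.
Then Δλ = atan2(0.155691, 0.114555) = 0.936456 rad, from sin θ sin δ cos φ₁ over cos δ − sin φ₁ sin φ₂.
Hence λ₂ = 34.42° + 53.65° = 88.07°.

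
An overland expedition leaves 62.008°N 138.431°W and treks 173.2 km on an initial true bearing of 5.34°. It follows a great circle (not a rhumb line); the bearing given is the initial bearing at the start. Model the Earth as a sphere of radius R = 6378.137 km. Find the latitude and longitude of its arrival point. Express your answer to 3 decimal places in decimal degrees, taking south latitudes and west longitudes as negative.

Central angle δ = d/R = 0.027155 rad.
Start latitude φ₁ = 1.082244 rad; initial bearing θ = 0.093201 rad.
sin φ₂ = sin φ₁ cos δ + cos φ₁ sin δ cos θ = (0.883013)(0.999631) + (0.469348)(0.027152)(0.995660) = 0.895376
φ₂ = asin(0.895376) = 1.109275 rad = 63.557°.
Δλ = atan2( sin θ sin δ cos φ₁ , cos δ − sin φ₁ sin φ₂ ) = atan2(0.001186, 0.209003) = 0.005675 rad = 0.325°.
λ₂ = λ₁ + Δλ = -138.106°.

latitude 63.557°, longitude -138.106°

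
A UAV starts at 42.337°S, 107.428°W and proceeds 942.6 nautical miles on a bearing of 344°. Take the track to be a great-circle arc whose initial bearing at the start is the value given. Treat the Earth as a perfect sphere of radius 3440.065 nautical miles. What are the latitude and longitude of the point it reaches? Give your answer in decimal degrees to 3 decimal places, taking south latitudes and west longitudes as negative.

latitude -27.135°, longitude -112.236°

δ = 942.6/3440.065 = 0.274006 rad (15.6994°).
With φ₁ = -42.337° = -0.738920 rad and θ = 344° = 6.003933 rad:
Destination latitude: φ₂ = arcsin( sin φ₁ cos δ + cos φ₁ sin δ cos θ ) = arcsin(-0.456094) = -27.135°.
Δλ = atan2( sin θ sin δ cos φ₁ , cos δ − sin φ₁ sin φ₂ ) = atan2(-0.055133, 0.655520) = -0.083908 rad = -4.808°.
λ₂ = λ₁ + Δλ = -112.236°.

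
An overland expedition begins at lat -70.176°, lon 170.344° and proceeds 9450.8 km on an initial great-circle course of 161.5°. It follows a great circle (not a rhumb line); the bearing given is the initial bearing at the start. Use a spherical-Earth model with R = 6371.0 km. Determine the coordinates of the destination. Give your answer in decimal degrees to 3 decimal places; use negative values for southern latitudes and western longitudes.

latitude -23.734°, longitude -29.856°

Angular distance δ = d/R = 9450.8 / 6371 = 1.483409 rad.
Start latitude φ₁ = -1.224802 rad; initial bearing θ = 2.818707 rad.
Applying the spherical law of cosines for sides, sin φ₂ = sin φ₁ cos δ + cos φ₁ sin δ cos θ = -0.402484, so φ₂ = -23.734°.
Δλ = atan2( sin θ sin δ cos φ₁ , cos δ − sin φ₁ sin φ₂ ) = atan2(0.107198, -0.291356) = 2.789038 rad = 159.800°.
λ₂ = 170.344° + 159.800° = 330.144°, normalized to (−180°, 180°] → -29.856°.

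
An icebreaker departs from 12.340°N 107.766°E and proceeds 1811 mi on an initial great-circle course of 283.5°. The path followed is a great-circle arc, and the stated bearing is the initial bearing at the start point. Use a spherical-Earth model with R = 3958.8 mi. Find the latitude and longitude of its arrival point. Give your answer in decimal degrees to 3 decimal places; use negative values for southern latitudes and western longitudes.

Angular distance δ = d/R = 1811 / 3958.8 = 0.457462 rad.
Start latitude φ₁ = 0.215374 rad; initial bearing θ = 4.948008 rad.
Destination latitude: φ₂ = arcsin( sin φ₁ cos δ + cos φ₁ sin δ cos θ ) = arcsin(0.292462) = 17.005°.
Then Δλ = atan2(-0.419547, 0.834674) = -0.465763 rad, from sin θ sin δ cos φ₁ over cos δ − sin φ₁ sin φ₂.
λ₂ = λ₁ + Δλ = 81.080°.

latitude 17.005°, longitude 81.080°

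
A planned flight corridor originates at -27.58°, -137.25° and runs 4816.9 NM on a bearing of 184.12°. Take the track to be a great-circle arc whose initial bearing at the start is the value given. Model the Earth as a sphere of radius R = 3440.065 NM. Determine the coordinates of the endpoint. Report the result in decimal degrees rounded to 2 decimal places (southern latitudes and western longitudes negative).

latitude -71.77°, longitude 55.83°

Angular distance δ = d/R = 4816.9 / 3440.065 = 1.400235 rad.
With φ₁ = -27.58° = -0.481362 rad and θ = 184.12° = 3.213500 rad:
Destination latitude: φ₂ = arcsin( sin φ₁ cos δ + cos φ₁ sin δ cos θ ) = arcsin(-0.949832) = -71.77°.
Δλ = atan2( sin θ sin δ cos φ₁ , cos δ − sin φ₁ sin φ₂ ) = atan2(-0.062757, -0.270024) = -2.913233 rad = -166.92°.
λ₂ = -137.25° + -166.92° = -304.17°, normalized to (−180°, 180°] → 55.83°.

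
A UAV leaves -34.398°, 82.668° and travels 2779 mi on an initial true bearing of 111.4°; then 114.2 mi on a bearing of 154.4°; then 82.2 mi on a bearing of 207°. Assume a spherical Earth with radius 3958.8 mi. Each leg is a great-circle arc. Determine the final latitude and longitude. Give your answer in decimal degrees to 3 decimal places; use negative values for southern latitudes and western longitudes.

Apply the spherical direct solution leg by leg, carrying full precision between legs.
Leg 1: from (-34.398°, 82.668°), δ = 2779/3958.8 = 0.701980 rad, θ = 111.4° → φ = -38.739°, λ = 133.092°.
Leg 2: from (-38.739°, 133.092°), δ = 114.2/3958.8 = 0.028847 rad, θ = 154.4° → φ = -40.226°, λ = 134.028°.
Leg 3: from (-40.226°, 134.028°), δ = 82.2/3958.8 = 0.020764 rad, θ = 207° → φ = -41.284°, λ = 133.309°.

latitude -41.284°, longitude 133.309°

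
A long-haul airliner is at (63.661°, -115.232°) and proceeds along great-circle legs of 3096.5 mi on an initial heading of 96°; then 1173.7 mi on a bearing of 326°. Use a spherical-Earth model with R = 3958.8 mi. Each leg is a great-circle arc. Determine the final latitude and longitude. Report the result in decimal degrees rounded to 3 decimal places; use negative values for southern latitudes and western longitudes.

Apply the spherical direct solution leg by leg, carrying full precision between legs.
Leg 1: from (63.661°, -115.232°), δ = 3096.5/3958.8 = 0.782181 rad, θ = 96° → φ = 37.088°, λ = -53.743°.
Leg 2: from (37.088°, -53.743°), δ = 1173.7/3958.8 = 0.296479 rad, θ = 326° → φ = 50.349°, λ = -68.577°.

latitude 50.349°, longitude -68.577°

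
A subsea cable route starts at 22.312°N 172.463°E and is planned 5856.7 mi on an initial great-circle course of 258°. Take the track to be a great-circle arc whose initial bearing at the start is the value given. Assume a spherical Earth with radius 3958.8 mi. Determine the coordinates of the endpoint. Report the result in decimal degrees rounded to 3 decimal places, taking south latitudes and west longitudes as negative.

latitude -9.027°, longitude 91.964°

Angular distance δ = d/R = 5856.7 / 3958.8 = 1.479413 rad.
With φ₁ = 22.312° = 0.389418 rad and θ = 258° = 4.502949 rad:
sin φ₂ = sin φ₁ cos δ + cos φ₁ sin δ cos θ = (0.379650)(0.091256) + (0.925130)(0.995827)(-0.207912) = -0.156897
φ₂ = asin(-0.156897) = -0.157548 rad = -9.027°.
Δλ = atan2( sin θ sin δ cos φ₁ , cos δ − sin φ₁ sin φ₂ ) = atan2(-0.901138, 0.150822) = -1.404965 rad = -80.499°.
Hence λ₂ = 172.463° + -80.499° = 91.964°.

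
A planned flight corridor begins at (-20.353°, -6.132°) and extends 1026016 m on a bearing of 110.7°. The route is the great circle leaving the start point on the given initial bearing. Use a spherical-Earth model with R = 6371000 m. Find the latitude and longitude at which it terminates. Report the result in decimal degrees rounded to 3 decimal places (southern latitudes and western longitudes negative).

The arc subtends δ = 1026016/6371000 = 0.161045 rad at the centre.
Converting: φ₁ = -0.355227 rad, θ = 1.932079 rad.
Applying the spherical law of cosines for sides, sin φ₂ = sin φ₁ cos δ + cos φ₁ sin δ cos θ = -0.396443, so φ₂ = -23.356°.
Δλ = atan2( sin θ sin δ cos φ₁ , cos δ − sin φ₁ sin φ₂ ) = atan2(0.140633, 0.849176) = 0.164122 rad = 9.403°.
λ₂ = -6.132° + 9.403° = 3.271°.

latitude -23.356°, longitude 3.271°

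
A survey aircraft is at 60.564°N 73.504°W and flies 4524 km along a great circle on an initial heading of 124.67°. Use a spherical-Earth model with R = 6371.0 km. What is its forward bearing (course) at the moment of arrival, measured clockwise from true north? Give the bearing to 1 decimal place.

final bearing 152.6°

The arc subtends δ = 4524/6371 = 0.710093 rad at the centre.
With φ₁ = 60.564° = 1.057041 rad and θ = 124.67° = 2.175902 rad:
Applying the spherical law of cosines for sides, sin φ₂ = sin φ₁ cos δ + cos φ₁ sin δ cos θ = 0.478162, so φ₂ = 28.565°.
Then Δλ = atan2(0.263493, 0.341868) = 0.656646 rad, from sin θ sin δ cos φ₁ over cos δ − sin φ₁ sin φ₂.
Hence λ₂ = -73.504° + 37.623° = -35.881°.
The forward bearing on arrival equals the back-azimuth from the destination plus 180°.
Back-azimuth from P₂ (28.6°, -35.9°) to P₁ (60.6°, -73.5°), with Δλ' = λ₁ − λ₂ = -37.6°: atan2( sin Δλ' cos φ₁ , cos φ₂ sin φ₁ − sin φ₂ cos φ₁ cos Δλ' ) = 332.6°.
Final bearing = (332.6° + 180°) mod 360° = 152.6°.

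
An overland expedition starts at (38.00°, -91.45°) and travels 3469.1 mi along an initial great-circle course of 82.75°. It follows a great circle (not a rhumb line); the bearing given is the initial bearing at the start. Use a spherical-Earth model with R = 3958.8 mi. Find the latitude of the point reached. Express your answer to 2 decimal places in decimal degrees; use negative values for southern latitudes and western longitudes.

Central angle δ = d/R = 0.876301 rad.
With φ₁ = 38.00° = 0.663225 rad and θ = 82.75° = 1.444260 rad:
Destination latitude: φ₂ = arcsin( sin φ₁ cos δ + cos φ₁ sin δ cos θ ) = arcsin(0.470434) = 28.06°.
Then Δλ = atan2(0.600648, 0.350370) = 1.042732 rad, from sin θ sin δ cos φ₁ over cos δ − sin φ₁ sin φ₂.
λ₂ = -91.45° + 59.74° = -31.71°.

latitude 28.06°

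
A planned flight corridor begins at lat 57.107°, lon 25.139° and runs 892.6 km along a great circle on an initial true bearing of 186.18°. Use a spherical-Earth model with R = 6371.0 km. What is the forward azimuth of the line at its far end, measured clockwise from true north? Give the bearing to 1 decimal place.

Angular distance δ = d/R = 892.6 / 6371 = 0.140104 rad.
Converting: φ₁ = 0.996705 rad, θ = 3.249454 rad.
Destination latitude: φ₂ = arcsin( sin φ₁ cos δ + cos φ₁ sin δ cos θ ) = arcsin(0.756062) = 49.118°.
Δλ = atan2( sin θ sin δ cos φ₁ , cos δ − sin φ₁ sin φ₂ ) = atan2(-0.008164, 0.355347) = -0.022971 rad = -1.316°.
λ₂ = 25.139° + -1.316° = 23.823°.
The forward bearing on arrival equals the back-azimuth from the destination plus 180°.
Back-azimuth from P₂ (49.1°, 23.8°) to P₁ (57.1°, 25.1°), with Δλ' = λ₁ − λ₂ = 1.3°: atan2( sin Δλ' cos φ₁ , cos φ₂ sin φ₁ − sin φ₂ cos φ₁ cos Δλ' ) = 5.1°.
Final bearing = (5.1° + 180°) mod 360° = 185.1°.

final bearing 185.1°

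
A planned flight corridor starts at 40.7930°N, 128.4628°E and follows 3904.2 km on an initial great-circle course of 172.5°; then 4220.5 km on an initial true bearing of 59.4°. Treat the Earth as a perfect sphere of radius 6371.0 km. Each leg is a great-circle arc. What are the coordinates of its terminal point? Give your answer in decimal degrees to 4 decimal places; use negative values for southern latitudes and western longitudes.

latitude 23.1058°, longitude 167.9311°

Apply the spherical direct solution leg by leg, carrying full precision between legs.
Leg 1: from (40.7930°, 128.4628°), δ = 3904.2/6371 = 0.612808 rad, θ = 172.5° → φ = 5.8962°, λ = 132.7912°.
Leg 2: from (5.8962°, 132.7912°), δ = 4220.5/6371 = 0.662455 rad, θ = 59.4° → φ = 23.1058°, λ = 167.9311°.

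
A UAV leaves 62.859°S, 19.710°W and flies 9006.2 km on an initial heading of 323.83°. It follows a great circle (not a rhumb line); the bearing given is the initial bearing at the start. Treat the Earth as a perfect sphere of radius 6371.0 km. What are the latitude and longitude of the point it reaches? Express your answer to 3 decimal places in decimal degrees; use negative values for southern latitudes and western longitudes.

latitude 12.969°, longitude -56.449°

The arc subtends δ = 9006.2/6371 = 1.413624 rad at the centre.
Converting: φ₁ = -1.097097 rad, θ = 5.651900 rad.
Destination latitude: φ₂ = arcsin( sin φ₁ cos δ + cos φ₁ sin δ cos θ ) = arcsin(0.224432) = 12.969°.
Δλ = atan2( sin θ sin δ cos φ₁ , cos δ − sin φ₁ sin φ₂ ) = atan2(-0.265912, 0.356245) = -0.641213 rad = -36.739°.
λ₂ = -19.710° + -36.739° = -56.449°.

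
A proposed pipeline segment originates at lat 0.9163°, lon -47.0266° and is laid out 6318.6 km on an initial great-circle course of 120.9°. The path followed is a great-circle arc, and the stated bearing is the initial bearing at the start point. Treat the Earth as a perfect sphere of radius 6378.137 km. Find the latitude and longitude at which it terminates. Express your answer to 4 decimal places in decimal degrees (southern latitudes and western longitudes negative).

Central angle δ = d/R = 0.990665 rad.
Converting: φ₁ = 0.015992 rad, θ = 2.110103 rad.
Applying the spherical law of cosines for sides, sin φ₂ = sin φ₁ cos δ + cos φ₁ sin δ cos θ = -0.420701, so φ₂ = -24.8788°.
Δλ = atan2( sin θ sin δ cos φ₁ , cos δ − sin φ₁ sin φ₂ ) = atan2(0.717586, 0.554861) = 0.912591 rad = 52.2876°.
λ₂ = -47.0266° + 52.2876° = 5.2610°.

latitude -24.8788°, longitude 5.2610°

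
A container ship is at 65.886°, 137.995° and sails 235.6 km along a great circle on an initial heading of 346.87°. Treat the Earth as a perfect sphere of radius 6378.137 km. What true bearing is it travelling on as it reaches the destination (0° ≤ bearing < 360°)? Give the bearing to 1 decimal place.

final bearing 345.7°

δ = 235.6/6378.137 = 0.036939 rad (2.1164°).
With φ₁ = 65.886° = 1.149928 rad and θ = 346.87° = 6.054024 rad:
Destination latitude: φ₂ = arcsin( sin φ₁ cos δ + cos φ₁ sin δ cos θ ) = arcsin(0.926805) = 67.942°.
For the longitude increment, Δλ = atan2( sin θ sin δ cos φ₁, cos δ − sin φ₁ sin φ₂ ) = atan2(-0.003427, 0.153391) = -1.280°.
Hence λ₂ = 137.995° + -1.280° = 136.715°.
The forward bearing on arrival equals the back-azimuth from the destination plus 180°.
Back-azimuth from P₂ (67.9°, 136.7°) to P₁ (65.9°, 138.0°), with Δλ' = λ₁ − λ₂ = 1.3°: atan2( sin Δλ' cos φ₁ , cos φ₂ sin φ₁ − sin φ₂ cos φ₁ cos Δλ' ) = 165.7°.
Final bearing = (165.7° + 180°) mod 360° = 345.7°.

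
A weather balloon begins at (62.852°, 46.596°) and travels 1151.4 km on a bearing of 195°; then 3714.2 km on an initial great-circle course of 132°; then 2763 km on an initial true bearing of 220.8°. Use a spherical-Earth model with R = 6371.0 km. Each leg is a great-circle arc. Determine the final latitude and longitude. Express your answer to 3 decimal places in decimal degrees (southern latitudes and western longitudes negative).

latitude 6.628°, longitude 53.270°

Apply the spherical direct solution leg by leg, carrying full precision between legs.
Leg 1: from (62.852°, 46.596°), δ = 1151.4/6371 = 0.180725 rad, θ = 195° → φ = 52.761°, λ = 42.187°.
Leg 2: from (52.761°, 42.187°), δ = 3714.2/6371 = 0.582985 rad, θ = 132° → φ = 26.213°, λ = 69.317°.
Leg 3: from (26.213°, 69.317°), δ = 2763/6371 = 0.433684 rad, θ = 220.8° → φ = 6.628°, λ = 53.270°.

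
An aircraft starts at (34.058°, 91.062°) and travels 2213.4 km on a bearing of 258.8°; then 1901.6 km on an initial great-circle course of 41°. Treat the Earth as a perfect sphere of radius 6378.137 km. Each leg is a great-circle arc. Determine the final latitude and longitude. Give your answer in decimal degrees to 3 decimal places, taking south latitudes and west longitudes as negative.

latitude 40.282°, longitude 83.459°

Apply the spherical direct solution leg by leg, carrying full precision between legs.
Leg 1: from (34.058°, 91.062°), δ = 2213.4/6378.137 = 0.347029 rad, θ = 258.8° → φ = 28.159°, λ = 68.826°.
Leg 2: from (28.159°, 68.826°), δ = 1901.6/6378.137 = 0.298143 rad, θ = 41° → φ = 40.282°, λ = 83.459°.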